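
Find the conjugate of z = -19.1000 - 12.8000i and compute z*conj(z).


z_bar = -19.1000 + 12.8000i
z*z_bar = (-19.1)^2 + (-12.8)^2 = 364.81 + 163.84 = 528.65

z_bar = -19.1000 + 12.8000i, z*z_bar = 528.65


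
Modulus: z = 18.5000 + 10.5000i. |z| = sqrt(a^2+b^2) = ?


|z| = sqrt(18.5^2 + 10.5^2) = sqrt(342.25 + 110.25) = sqrt(452.5) = 21.2720

|z| = 21.2720


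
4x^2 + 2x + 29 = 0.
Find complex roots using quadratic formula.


disc = 2^2 - 4*4*29 = 4 - 464 = -460
sqrt(|disc|) = sqrt(460) = 21.4476
Real part = -2/(2*4) = -0.2500
Imag part = 21.4476/(2*4) = 2.6810

-0.2500 ± 2.6810i


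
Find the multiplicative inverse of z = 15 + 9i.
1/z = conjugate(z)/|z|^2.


|z|^2 = 225+81 = 306
1/z = (15 - 9i)/306

1/z = 0.0490 - 0.0294i


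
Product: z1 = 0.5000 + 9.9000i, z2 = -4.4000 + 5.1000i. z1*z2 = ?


Real = 0.5*(-4.4) - 9.9*5.1 = -2.2 - 50.49 = -52.69
Imag = 0.5*5.1 - (4.4)*9.9 = 2.55 - (43.56) = -41.01

-52.6900 - 41.0100i


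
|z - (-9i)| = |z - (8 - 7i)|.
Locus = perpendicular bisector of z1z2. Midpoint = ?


Equal distances means the locus is the perpendicular bisector of z1 and z2.
Midpoint = ((0+8)/2, (-9+(-7))/2) = (4.0000, -8.0000)

Perpendicular bisector through (4.0000, -8.0000)


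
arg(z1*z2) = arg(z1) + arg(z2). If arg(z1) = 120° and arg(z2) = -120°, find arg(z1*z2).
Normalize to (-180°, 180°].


arg(z1*z2) = 120° - 120° = 0°
Normalized to (-180°, 180°]: 0°

0°


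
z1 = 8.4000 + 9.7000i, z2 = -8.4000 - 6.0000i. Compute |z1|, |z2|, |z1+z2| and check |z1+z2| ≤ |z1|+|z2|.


|z1| = sqrt(8.4^2 + 9.7^2) = sqrt(164.65) = 12.8316
|z2| = sqrt((-8.4)^2 + (-6)^2) = sqrt(106.56) = 10.3228
z1+z2 = 3.7000i
|z1+z2| = sqrt(13.69) = 3.7000
|z1|+|z2| = 12.8316 + 10.3228 = 23.1544

|z1+z2| = 3.7000 ≤ |z1|+|z2| = 23.1544 (verified)


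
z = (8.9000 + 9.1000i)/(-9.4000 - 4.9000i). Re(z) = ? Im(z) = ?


Multiply by conjugate: (8.9000 + 9.1000i)(-9.4000 + 4.9000i) / ((-9.4)^2 + (-4.9)^2)
Numerator real = 8.9*(-9.4) + 9.1*(-4.9) = -128.25
Numerator imag = 9.1*(-9.4) - 8.9*(-4.9) = -41.93
Denominator = 112.37
Re(z) = -128.25/112.37 = -1.1413
Im(z) = -41.93/112.37 = -0.3731

Re(z) = -1.1413, Im(z) = -0.3731


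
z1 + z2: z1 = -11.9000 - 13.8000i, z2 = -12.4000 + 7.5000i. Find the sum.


Real: -11.9 - 12.4 = -24.3
Imag: -13.8 + 7.5 = -6.3

-24.3000 - 6.3000i


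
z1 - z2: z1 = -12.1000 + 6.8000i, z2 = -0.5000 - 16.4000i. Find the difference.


Real: -12.1 + 0.5 = -11.6
Imag: 6.8 + 16.4 = 23.2

-11.6000 + 23.2000i


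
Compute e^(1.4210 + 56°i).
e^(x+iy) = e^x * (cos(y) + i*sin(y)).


e^1.4210 = 4.1413
cos(56°) = 0.5592
sin(56°) = 0.82904
Real = 4.1413*0.5592 = 2.3158
Imag = 4.1413*0.82904 = 3.4333

2.3158 + 3.4333i


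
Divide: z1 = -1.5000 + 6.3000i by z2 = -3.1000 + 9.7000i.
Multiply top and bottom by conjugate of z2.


Conjugate of z2 = -3.1000 - 9.7000i
Numerator: (-1.5000 + 6.3000i)(-3.1000 - 9.7000i) = 65.7600 - 4.9800i
Denominator: (-3.1)^2 + 9.7^2 = 103.7
Result = (65.7600 - 4.9800i)/103.7

0.6341 - 0.0480i


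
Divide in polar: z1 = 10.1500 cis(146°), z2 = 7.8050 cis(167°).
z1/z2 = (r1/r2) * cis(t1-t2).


r = 10.1500 / 7.8050 = 1.3004
theta = 146° - 167° = -21° = 339° (mod 360)

1.3004 cis(339°)


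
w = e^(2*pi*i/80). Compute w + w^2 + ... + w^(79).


With w = e^(2*pi*i/80), all 80 of the 80th roots of unity w^0 = 1, w, ..., w^(79) sum to 0: 1 + w + ... + w^(79) = (1 - w^80)/(1 - w) = 0 since w^80 = 1, w ≠ 1.
Removing the root 1: w + w^2 + ... + w^(79) = 0 - 1 = -1

Sum = -1


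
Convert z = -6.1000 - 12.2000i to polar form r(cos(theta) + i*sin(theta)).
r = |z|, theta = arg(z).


r = sqrt(37.21+148.84) = sqrt(186.05) = 13.6400
theta = atan2(-12.2, -6.1) = -116.5651 degrees

r = 13.6400, theta = -116.5651 degrees


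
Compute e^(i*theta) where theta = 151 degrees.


cos(151°) = -0.8746
sin(151°) = 0.4848

e^(i*151°) = -0.8746 + 0.4848i


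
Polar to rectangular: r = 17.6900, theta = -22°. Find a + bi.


a = 17.6900*cos(-22°) = 17.6900*0.927184 = 16.4019
b = 17.6900*sin(-22°) = 17.6900*(-0.374607) = -6.6268

16.4019 - 6.6268i


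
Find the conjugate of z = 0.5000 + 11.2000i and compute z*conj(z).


z_bar = 0.5000 - 11.2000i
z*z_bar = 0.5^2 + 11.2^2 = 0.25 + 125.44 = 125.69

z_bar = 0.5000 - 11.2000i, z*z_bar = 125.69


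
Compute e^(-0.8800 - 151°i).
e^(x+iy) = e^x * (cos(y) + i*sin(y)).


e^-0.8800 = 0.4148
cos(-151°) = -0.8746
sin(-151°) = -0.4848
Real = 0.4148*(-0.8746) = -0.3628
Imag = 0.4148*(-0.4848) = -0.2011

-0.3628 - 0.2011i


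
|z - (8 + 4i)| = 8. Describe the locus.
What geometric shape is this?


|z - z0| = r is a circle with center z0 and radius r.
Center = (8, 4), radius = 8

Circle with center (8, 4) and radius 8


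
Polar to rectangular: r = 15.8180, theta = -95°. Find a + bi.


a = 15.8180*cos(-95°) = 15.8180*(-0.087156) = -1.3786
b = 15.8180*sin(-95°) = 15.8180*(-0.996195) = -15.7578

-1.3786 - 15.7578i


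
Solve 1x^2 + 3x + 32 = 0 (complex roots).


disc = 3^2 - 4*1*32 = 9 - 128 = -119
sqrt(|disc|) = sqrt(119) = 10.9087
Real part = -3/(2*1) = -1.5000
Imag part = 10.9087/(2*1) = 5.4544

-1.5000 ± 5.4544i


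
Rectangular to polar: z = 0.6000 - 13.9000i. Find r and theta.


r = sqrt(0.36+193.21) = sqrt(193.57) = 13.9129
theta = atan2(-13.9, 0.6) = -87.5283 degrees

r = 13.9129, theta = -87.5283 degrees


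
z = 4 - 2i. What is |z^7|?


|z| = sqrt(16+4) = sqrt(20) = 4.4721
|z^7| = |z|^7 = (sqrt(20))^7 = 20^3 * sqrt(20) = 8000*sqrt(20)

|z^7| = 8000*sqrt(20) ≈ 35777.0876


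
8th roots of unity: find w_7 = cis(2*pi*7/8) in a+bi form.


Angle = 360*7/8 = 315°
a = cos(315°) = 0.7071
b = sin(315°) = -0.7071

0.7071 - 0.7071i


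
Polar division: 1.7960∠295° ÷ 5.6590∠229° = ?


r = 1.7960 / 5.6590 = 0.3174
theta = 295° - 229° = 66° = 66° (mod 360)

0.3174 cis(66°)


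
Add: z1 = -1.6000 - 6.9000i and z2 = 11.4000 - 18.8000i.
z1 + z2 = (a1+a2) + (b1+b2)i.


Real: -1.6 + 11.4 = 9.8
Imag: -6.9 - 18.8 = -25.7

9.8000 - 25.7000i


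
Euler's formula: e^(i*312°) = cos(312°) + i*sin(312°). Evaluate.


cos(312°) = 0.6691
sin(312°) = -0.7431

e^(i*312°) = 0.6691 - 0.7431i


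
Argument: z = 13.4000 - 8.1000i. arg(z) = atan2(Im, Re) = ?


Re = 13.4, Im = -8.1
arg = atan2(-8.1, 13.4) = -31.1520 degrees

arg(z) = -31.1520 degrees


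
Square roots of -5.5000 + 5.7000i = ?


|z| = sqrt(30.25+32.49) = 7.9209
sqrt((|z|+a)/2) = sqrt((7.9209+(-5.5))/2) = sqrt(1.2104) = 1.1002
sqrt((|z|-a)/2) = sqrt((7.9209-(-5.5))/2) = sqrt(6.7104) = 2.5904

±(1.1002 + 2.5904i) i.e. 1.1002 + 2.5904i and -1.1002 - 2.5904i


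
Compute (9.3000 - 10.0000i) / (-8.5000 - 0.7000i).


Conjugate of z2 = -8.5000 + 0.7000i
Numerator: (9.3000 - 10.0000i)(-8.5000 + 0.7000i) = -72.0500 + 91.5100i
Denominator: (-8.5)^2 + (-0.7)^2 = 72.74
Result = (-72.0500 + 91.5100i)/72.74

-0.9905 + 1.2580i


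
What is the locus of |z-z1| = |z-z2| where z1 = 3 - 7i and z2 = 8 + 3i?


Equal distances means the locus is the perpendicular bisector of z1 and z2.
Midpoint = ((3+8)/2, (-7+3)/2) = (5.5000, -2.0000)

Perpendicular bisector through (5.5000, -2.0000)


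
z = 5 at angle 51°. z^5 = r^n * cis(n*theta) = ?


r^5 = 5^5 = 3125
n*theta = 5*51° = 255° = 255° (mod 360)
a = 3125*cos(255°) = -808.8095
b = 3125*sin(255°) = -3018.5182

3125 cis(255°) = -808.8095 - 3018.5182i


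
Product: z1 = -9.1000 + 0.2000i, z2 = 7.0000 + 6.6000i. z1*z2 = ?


Real = -9.1*7 - 0.2*6.6 = -63.7 - 1.32 = -65.02
Imag = -9.1*6.6 + 7*0.2 = -60.06 + 1.4 = -58.66

-65.0200 - 58.6600i


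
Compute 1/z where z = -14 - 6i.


|z|^2 = 196+36 = 232
1/z = (-14 + 6i)/232

1/z = -0.0603 + 0.0259i


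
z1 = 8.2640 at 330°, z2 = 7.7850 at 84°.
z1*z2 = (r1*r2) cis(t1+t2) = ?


r = 8.2640 * 7.7850 = 64.3352
theta = 330° + 84° = 414° = 54° (mod 360)

64.3352 cis(54°)


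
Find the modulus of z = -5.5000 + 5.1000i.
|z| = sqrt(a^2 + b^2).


|z| = sqrt((-5.5)^2 + 5.1^2) = sqrt(30.25 + 26.01) = sqrt(56.26) = 7.5007

|z| = 7.5007


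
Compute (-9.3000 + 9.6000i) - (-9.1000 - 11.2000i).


Real: -9.3 + 9.1 = -0.2
Imag: 9.6 + 11.2 = 20.8

-0.2000 + 20.8000i


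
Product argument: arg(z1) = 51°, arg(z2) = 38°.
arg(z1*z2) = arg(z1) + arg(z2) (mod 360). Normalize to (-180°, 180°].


arg(z1*z2) = 51° + 38° = 89°
Normalized to (-180°, 180°]: 89°

89°


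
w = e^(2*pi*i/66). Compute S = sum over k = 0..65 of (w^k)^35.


The roots are w_k = w^k with w = e^(2*pi*i/66), and (w^k)^35 = (w^35)^k.
So S = 1 + u + u^2 + ... + u^(65) with u = w^35.
35 = 0*66 + 35, so 35 is not a multiple of 66: u = w^35 ≠ 1 (w is a primitive 66th root), while u^66 = (w^66)^35 = 1.
Geometric series: S = (1 - u^66)/(1 - u) = (1 - 1)/(1 - u) = 0

S = 0


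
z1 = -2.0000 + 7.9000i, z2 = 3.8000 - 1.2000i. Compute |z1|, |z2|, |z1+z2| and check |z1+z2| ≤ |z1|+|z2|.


|z1| = sqrt((-2)^2 + 7.9^2) = sqrt(66.41) = 8.1492
|z2| = sqrt(3.8^2 + (-1.2)^2) = sqrt(15.88) = 3.9850
z1+z2 = 1.8000 + 6.7000i
|z1+z2| = sqrt(48.13) = 6.9376
|z1|+|z2| = 8.1492 + 3.9850 = 12.1342

|z1+z2| = 6.9376 ≤ |z1|+|z2| = 12.1342 (verified)


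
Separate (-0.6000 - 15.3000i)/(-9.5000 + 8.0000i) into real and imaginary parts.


Multiply by conjugate: (-0.6000 - 15.3000i)(-9.5000 - 8.0000i) / ((-9.5)^2 + 8^2)
Numerator real = -0.6*(-9.5) - (15.3)*8 = -116.7
Numerator imag = -15.3*(-9.5) - (-0.6)*8 = 150.15
Denominator = 154.25
Re(z) = -116.7/154.25 = -0.7566
Im(z) = 150.15/154.25 = 0.9734

Re(z) = -0.7566, Im(z) = 0.9734


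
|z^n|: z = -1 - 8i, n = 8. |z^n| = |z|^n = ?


|z| = sqrt(1+64) = sqrt(65) = 8.0623
|z^8| = |z|^8 = (sqrt(65))^8 = 65^4 = 17850625

|z^8| = 17850625


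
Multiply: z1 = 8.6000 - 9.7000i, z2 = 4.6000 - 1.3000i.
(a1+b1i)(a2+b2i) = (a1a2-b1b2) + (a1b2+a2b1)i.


Real = 8.6*4.6 - (-9.7)*(-1.3) = 39.56 - 12.61 = 26.95
Imag = 8.6*(-1.3) + 4.6*(-9.7) = -11.18 - (44.62) = -55.8

26.9500 - 55.8000i


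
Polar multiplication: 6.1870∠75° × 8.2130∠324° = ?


r = 6.1870 * 8.2130 = 50.8138
theta = 75° + 324° = 399° = 39° (mod 360)

50.8138 cis(39°)


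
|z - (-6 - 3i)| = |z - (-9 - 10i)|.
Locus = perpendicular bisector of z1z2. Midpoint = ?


Equal distances means the locus is the perpendicular bisector of z1 and z2.
Midpoint = ((-6+(-9))/2, (-3+(-10))/2) = (-7.5000, -6.5000)

Perpendicular bisector through (-7.5000, -6.5000)


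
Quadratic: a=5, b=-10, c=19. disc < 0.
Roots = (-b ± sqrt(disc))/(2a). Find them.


disc = (-10)^2 - 4*5*19 = 100 - 380 = -280
sqrt(|disc|) = sqrt(280) = 16.7332
Real part = 10/(2*5) = 1.0000
Imag part = 16.7332/(2*5) = 1.6733

1.0000 ± 1.6733i


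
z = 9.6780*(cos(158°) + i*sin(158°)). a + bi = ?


a = 9.6780*cos(158°) = 9.6780*(-0.927184) = -8.9733
b = 9.6780*sin(158°) = 9.6780*0.3746 = 3.6254

-8.9733 + 3.6254i


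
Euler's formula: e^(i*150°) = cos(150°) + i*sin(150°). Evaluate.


cos(150°) = -0.8660
sin(150°) = 0.5000

e^(i*150°) = -0.8660 + 0.5000i


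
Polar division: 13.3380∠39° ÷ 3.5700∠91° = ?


r = 13.3380 / 3.5700 = 3.7361
theta = 39° - 91° = -52° = 308° (mod 360)

3.7361 cis(308°)


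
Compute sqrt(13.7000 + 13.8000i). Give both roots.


|z| = sqrt(187.69+190.44) = 19.4456
sqrt((|z|+a)/2) = sqrt((19.4456+13.7)/2) = sqrt(16.5728) = 4.0710
sqrt((|z|-a)/2) = sqrt((19.4456-13.7)/2) = sqrt(2.8728) = 1.6949

±(4.0710 + 1.6949i) i.e. 4.0710 + 1.6949i and -4.0710 - 1.6949i


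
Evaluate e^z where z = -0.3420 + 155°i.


e^-0.3420 = 0.7103
cos(155°) = -0.90631
sin(155°) = 0.4226
Real = 0.7103*(-0.90631) = -0.6438
Imag = 0.7103*0.4226 = 0.3002

-0.6438 + 0.3002i


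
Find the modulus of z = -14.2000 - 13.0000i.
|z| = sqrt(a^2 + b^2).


|z| = sqrt((-14.2)^2 + (-13)^2) = sqrt(201.64 + 169) = sqrt(370.64) = 19.2520

|z| = 19.2520


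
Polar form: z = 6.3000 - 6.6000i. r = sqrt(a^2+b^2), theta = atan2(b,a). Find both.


r = sqrt(39.69+43.56) = sqrt(83.25) = 9.1241
theta = atan2(-6.6, 6.3) = -46.3322 degrees

r = 9.1241, theta = -46.3322 degrees


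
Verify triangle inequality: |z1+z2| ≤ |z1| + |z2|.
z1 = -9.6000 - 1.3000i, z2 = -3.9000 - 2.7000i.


|z1| = sqrt((-9.6)^2 + (-1.3)^2) = sqrt(93.85) = 9.6876
|z2| = sqrt((-3.9)^2 + (-2.7)^2) = sqrt(22.5) = 4.7434
z1+z2 = -13.5000 - 4.0000i
|z1+z2| = sqrt(198.25) = 14.0801
|z1|+|z2| = 9.6876 + 4.7434 = 14.4310

|z1+z2| = 14.0801 ≤ |z1|+|z2| = 14.4310 (verified)


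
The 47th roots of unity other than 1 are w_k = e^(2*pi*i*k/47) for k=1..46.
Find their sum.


With w = e^(2*pi*i/47), all 47 of the 47th roots of unity w^0 = 1, w, ..., w^(46) sum to 0: 1 + w + ... + w^(46) = (1 - w^47)/(1 - w) = 0 since w^47 = 1, w ≠ 1.
Removing the root 1: w + w^2 + ... + w^(46) = 0 - 1 = -1

Sum = -1


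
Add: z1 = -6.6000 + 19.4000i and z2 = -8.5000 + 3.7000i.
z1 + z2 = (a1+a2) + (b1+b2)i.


Real: -6.6 - 8.5 = -15.1
Imag: 19.4 + 3.7 = 23.1

-15.1000 + 23.1000i


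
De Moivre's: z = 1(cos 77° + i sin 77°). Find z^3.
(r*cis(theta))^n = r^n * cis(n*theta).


r^3 = 1^3 = 1
n*theta = 3*77° = 231° = 231° (mod 360)
a = 1*cos(231°) = -0.6293
b = 1*sin(231°) = -0.7771

1 cis(231°) = -0.6293 - 0.7771i


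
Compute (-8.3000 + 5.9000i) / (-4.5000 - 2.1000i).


Conjugate of z2 = -4.5000 + 2.1000i
Numerator: (-8.3000 + 5.9000i)(-4.5000 + 2.1000i) = 24.9600 - 43.9800i
Denominator: (-4.5)^2 + (-2.1)^2 = 24.66
Result = (24.9600 - 43.9800i)/24.66

1.0122 - 1.7835i


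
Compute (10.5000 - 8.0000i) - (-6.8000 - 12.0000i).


Real: 10.5 + 6.8 = 17.3
Imag: -8 + 12 = 4

17.3000 + 4.0000i


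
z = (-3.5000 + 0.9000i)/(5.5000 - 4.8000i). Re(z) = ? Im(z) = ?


Multiply by conjugate: (-3.5000 + 0.9000i)(5.5000 + 4.8000i) / (5.5^2 + (-4.8)^2)
Numerator real = -3.5*5.5 + 0.9*(-4.8) = -23.57
Numerator imag = 0.9*5.5 - (-3.5)*(-4.8) = -11.85
Denominator = 53.29
Re(z) = -23.57/53.29 = -0.4423
Im(z) = -11.85/53.29 = -0.2224

Re(z) = -0.4423, Im(z) = -0.2224


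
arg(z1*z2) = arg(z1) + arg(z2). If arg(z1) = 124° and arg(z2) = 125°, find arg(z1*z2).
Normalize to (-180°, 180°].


arg(z1*z2) = 124° + 125° = 249°
Normalized to (-180°, 180°]: -111°

-111°


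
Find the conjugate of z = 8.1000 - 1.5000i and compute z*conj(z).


z_bar = 8.1000 + 1.5000i
z*z_bar = 8.1^2 + (-1.5)^2 = 65.61 + 2.25 = 67.86

z_bar = 8.1000 + 1.5000i, z*z_bar = 67.86


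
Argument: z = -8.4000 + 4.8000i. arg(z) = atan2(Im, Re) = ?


Re = -8.4, Im = 4.8
arg = atan2(4.8, -8.4) = 150.2551 degrees

arg(z) = 150.2551 degrees


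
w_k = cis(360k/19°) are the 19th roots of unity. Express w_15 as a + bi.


Angle = 360*15/19 = 284.2105°
a = cos(284.2105°) = 0.2455
b = sin(284.2105°) = -0.9694

0.2455 - 0.9694i


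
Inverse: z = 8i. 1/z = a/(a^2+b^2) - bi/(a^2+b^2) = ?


|z|^2 = 0+64 = 64
1/z = (0 - 8i)/64

1/z = 0 - 0.1250i


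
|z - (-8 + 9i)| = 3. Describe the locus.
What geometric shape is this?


|z - z0| = r is a circle with center z0 and radius r.
Center = (-8, 9), radius = 3

Circle with center (-8, 9) and radius 3


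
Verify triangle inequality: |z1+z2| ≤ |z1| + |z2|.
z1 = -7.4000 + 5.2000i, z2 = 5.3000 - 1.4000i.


|z1| = sqrt((-7.4)^2 + 5.2^2) = sqrt(81.8) = 9.0443
|z2| = sqrt(5.3^2 + (-1.4)^2) = sqrt(30.05) = 5.4818
z1+z2 = -2.1000 + 3.8000i
|z1+z2| = sqrt(18.85) = 4.3417
|z1|+|z2| = 9.0443 + 5.4818 = 14.5261

|z1+z2| = 4.3417 ≤ |z1|+|z2| = 14.5261 (verified)


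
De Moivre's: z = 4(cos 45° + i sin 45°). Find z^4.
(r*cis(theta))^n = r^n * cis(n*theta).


r^4 = 4^4 = 256
n*theta = 4*45° = 180° = 180° (mod 360)
a = 256*cos(180°) = -256.0000
b = 256*sin(180°) = 0

256 cis(180°) = -256.0000 + 0i


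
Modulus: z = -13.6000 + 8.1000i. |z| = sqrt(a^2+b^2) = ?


|z| = sqrt((-13.6)^2 + 8.1^2) = sqrt(184.96 + 65.61) = sqrt(250.57) = 15.8294

|z| = 15.8294


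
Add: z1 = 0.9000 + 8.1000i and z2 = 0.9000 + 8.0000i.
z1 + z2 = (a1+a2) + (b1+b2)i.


Real: 0.9 + 0.9 = 1.8
Imag: 8.1 + 8 = 16.1

1.8000 + 16.1000i


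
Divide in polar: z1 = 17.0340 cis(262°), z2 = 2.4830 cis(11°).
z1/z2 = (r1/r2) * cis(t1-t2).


r = 17.0340 / 2.4830 = 6.8602
theta = 262° - 11° = 251° = 251° (mod 360)

6.8602 cis(251°)


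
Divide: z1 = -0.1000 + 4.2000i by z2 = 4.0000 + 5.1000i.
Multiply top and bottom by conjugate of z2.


Conjugate of z2 = 4.0000 - 5.1000i
Numerator: (-0.1000 + 4.2000i)(4.0000 - 5.1000i) = 21.0200 + 17.3100i
Denominator: 4^2 + 5.1^2 = 42.01
Result = (21.0200 + 17.3100i)/42.01

0.5004 + 0.4120i


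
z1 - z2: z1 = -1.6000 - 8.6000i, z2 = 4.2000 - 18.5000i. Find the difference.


Real: -1.6 - 4.2 = -5.8
Imag: -8.6 + 18.5 = 9.9

-5.8000 + 9.9000i


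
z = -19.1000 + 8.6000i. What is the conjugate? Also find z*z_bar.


z_bar = -19.1000 - 8.6000i
z*z_bar = (-19.1)^2 + 8.6^2 = 364.81 + 73.96 = 438.77

z_bar = -19.1000 - 8.6000i, z*z_bar = 438.77


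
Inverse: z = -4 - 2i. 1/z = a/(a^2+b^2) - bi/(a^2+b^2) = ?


|z|^2 = 16+4 = 20
1/z = (-4 + 2i)/20

1/z = -0.2000 + 0.1000i


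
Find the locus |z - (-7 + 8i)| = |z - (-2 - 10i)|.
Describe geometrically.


Equal distances means the locus is the perpendicular bisector of z1 and z2.
Midpoint = ((-7+(-2))/2, (8+(-10))/2) = (-4.5000, -1.0000)

Perpendicular bisector through (-4.5000, -1.0000)


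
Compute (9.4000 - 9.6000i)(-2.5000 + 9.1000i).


Real = 9.4*(-2.5) - (-9.6)*9.1 = -23.5 - (-87.36) = 63.86
Imag = 9.4*9.1 - (2.5)*(-9.6) = 85.54 + 24 = 109.54

63.8600 + 109.5400i


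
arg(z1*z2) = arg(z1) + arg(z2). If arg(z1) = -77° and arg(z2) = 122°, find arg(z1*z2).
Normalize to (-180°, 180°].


arg(z1*z2) = -77° + 122° = 45°
Normalized to (-180°, 180°]: 45°

45°


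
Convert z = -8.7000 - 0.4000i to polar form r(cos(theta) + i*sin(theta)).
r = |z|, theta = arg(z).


r = sqrt(75.69+0.16) = sqrt(75.85) = 8.7092
theta = atan2(-0.4, -8.7) = -177.3676 degrees

r = 8.7092, theta = -177.3676 degrees


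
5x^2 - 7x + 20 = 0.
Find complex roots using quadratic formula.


disc = (-7)^2 - 4*5*20 = 49 - 400 = -351
sqrt(|disc|) = sqrt(351) = 18.7350
Real part = 7/(2*5) = 0.7000
Imag part = 18.7350/(2*5) = 1.8735

0.7000 ± 1.8735i


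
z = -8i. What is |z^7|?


|z| = sqrt(0+64) = sqrt(64) = 8
|z^7| = |z|^7 = 8^7 = 2097152

|z^7| = 2097152


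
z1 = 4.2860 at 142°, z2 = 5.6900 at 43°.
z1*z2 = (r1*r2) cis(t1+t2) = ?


r = 4.2860 * 5.6900 = 24.3873
theta = 142° + 43° = 185° = 185° (mod 360)

24.3873 cis(185°)


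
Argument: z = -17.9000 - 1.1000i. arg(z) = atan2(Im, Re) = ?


Re = -17.9, Im = -1.1
arg = atan2(-1.1, -17.9) = -176.4835 degrees

arg(z) = -176.4835 degrees


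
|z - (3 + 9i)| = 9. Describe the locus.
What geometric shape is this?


|z - z0| = r is a circle with center z0 and radius r.
Center = (3, 9), radius = 9

Circle with center (3, 9) and radius 9


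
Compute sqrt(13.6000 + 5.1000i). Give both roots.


|z| = sqrt(184.96+26.01) = 14.5248
sqrt((|z|+a)/2) = sqrt((14.5248+13.6)/2) = sqrt(14.0624) = 3.7500
sqrt((|z|-a)/2) = sqrt((14.5248-13.6)/2) = sqrt(0.4624) = 0.6800

±(3.7500 + 0.6800i) i.e. 3.7500 + 0.6800i and -3.7500 - 0.6800i


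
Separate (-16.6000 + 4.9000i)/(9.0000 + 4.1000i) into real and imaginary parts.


Multiply by conjugate: (-16.6000 + 4.9000i)(9.0000 - 4.1000i) / (9^2 + 4.1^2)
Numerator real = -16.6*9 + 4.9*4.1 = -129.31
Numerator imag = 4.9*9 - (-16.6)*4.1 = 112.16
Denominator = 97.81
Re(z) = -129.31/97.81 = -1.3221
Im(z) = 112.16/97.81 = 1.1467

Re(z) = -1.3221, Im(z) = 1.1467


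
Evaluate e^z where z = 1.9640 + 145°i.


e^1.9640 = 7.1278
cos(145°) = -0.81915
sin(145°) = 0.573576
Real = 7.1278*(-0.81915) = -5.8387
Imag = 7.1278*0.573576 = 4.0883

-5.8387 + 4.0883i


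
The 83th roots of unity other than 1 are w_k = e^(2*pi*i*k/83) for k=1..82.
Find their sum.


With w = e^(2*pi*i/83), all 83 of the 83th roots of unity w^0 = 1, w, ..., w^(82) sum to 0: 1 + w + ... + w^(82) = (1 - w^83)/(1 - w) = 0 since w^83 = 1, w ≠ 1.
Removing the root 1: w + w^2 + ... + w^(82) = 0 - 1 = -1

Sum = -1


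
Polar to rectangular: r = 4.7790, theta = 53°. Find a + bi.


a = 4.7790*cos(53°) = 4.7790*0.60182 = 2.8761
b = 4.7790*sin(53°) = 4.7790*0.79864 = 3.8167

2.8761 + 3.8167i


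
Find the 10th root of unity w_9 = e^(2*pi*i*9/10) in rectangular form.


Angle = 360*9/10 = 324°
a = cos(324°) = 0.8090
b = sin(324°) = -0.5878

0.8090 - 0.5878i


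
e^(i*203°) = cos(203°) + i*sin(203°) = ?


cos(203°) = -0.9205
sin(203°) = -0.3907

e^(i*203°) = -0.9205 - 0.3907i


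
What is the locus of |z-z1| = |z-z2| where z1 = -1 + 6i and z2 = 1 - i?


Equal distances means the locus is the perpendicular bisector of z1 and z2.
Midpoint = ((-1+1)/2, (6+(-1))/2) = (0, 2.5000)

Perpendicular bisector through (0, 2.5000)


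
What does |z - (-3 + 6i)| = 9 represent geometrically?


|z - z0| = r is a circle with center z0 and radius r.
Center = (-3, 6), radius = 9

Circle with center (-3, 6) and radius 9


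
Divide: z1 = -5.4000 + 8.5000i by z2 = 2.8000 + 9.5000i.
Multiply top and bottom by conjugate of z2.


Conjugate of z2 = 2.8000 - 9.5000i
Numerator: (-5.4000 + 8.5000i)(2.8000 - 9.5000i) = 65.6300 + 75.1000i
Denominator: 2.8^2 + 9.5^2 = 98.09
Result = (65.6300 + 75.1000i)/98.09

0.6691 + 0.7656i


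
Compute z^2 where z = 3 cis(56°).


r^2 = 3^2 = 9
n*theta = 2*56° = 112° = 112° (mod 360)
a = 9*cos(112°) = -3.3715
b = 9*sin(112°) = 8.3447

9 cis(112°) = -3.3715 + 8.3447i


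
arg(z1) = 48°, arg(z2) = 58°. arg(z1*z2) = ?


arg(z1*z2) = 48° + 58° = 106°
Normalized to (-180°, 180°]: 106°

106°


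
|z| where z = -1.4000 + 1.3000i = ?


|z| = sqrt((-1.4)^2 + 1.3^2) = sqrt(1.96 + 1.69) = sqrt(3.65) = 1.9105

|z| = 1.9105


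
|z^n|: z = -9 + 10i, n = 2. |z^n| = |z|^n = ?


|z| = sqrt(81+100) = sqrt(181) = 13.4536
|z^2| = |z|^2 = (sqrt(181))^2 = 181

|z^2| = 181


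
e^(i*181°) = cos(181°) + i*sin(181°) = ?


cos(181°) = -0.9998
sin(181°) = -0.0175

e^(i*181°) = -0.9998 - 0.0175i


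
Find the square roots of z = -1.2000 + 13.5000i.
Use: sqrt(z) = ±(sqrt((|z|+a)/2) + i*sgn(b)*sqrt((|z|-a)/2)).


|z| = sqrt(1.44+182.25) = 13.5532
sqrt((|z|+a)/2) = sqrt((13.5532+(-1.2))/2) = sqrt(6.1766) = 2.4853
sqrt((|z|-a)/2) = sqrt((13.5532-(-1.2))/2) = sqrt(7.3766) = 2.7160

±(2.4853 + 2.7160i) i.e. 2.4853 + 2.7160i and -2.4853 - 2.7160i


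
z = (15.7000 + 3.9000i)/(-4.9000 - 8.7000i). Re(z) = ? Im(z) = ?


Multiply by conjugate: (15.7000 + 3.9000i)(-4.9000 + 8.7000i) / ((-4.9)^2 + (-8.7)^2)
Numerator real = 15.7*(-4.9) + 3.9*(-8.7) = -110.86
Numerator imag = 3.9*(-4.9) - 15.7*(-8.7) = 117.48
Denominator = 99.7
Re(z) = -110.86/99.7 = -1.1119
Im(z) = 117.48/99.7 = 1.1783

Re(z) = -1.1119, Im(z) = 1.1783


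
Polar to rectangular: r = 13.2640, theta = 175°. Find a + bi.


a = 13.2640*cos(175°) = 13.2640*(-0.99619) = -13.2135
b = 13.2640*sin(175°) = 13.2640*0.087156 = 1.1560

-13.2135 + 1.1560i


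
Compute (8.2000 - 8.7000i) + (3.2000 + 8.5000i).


Real: 8.2 + 3.2 = 11.4
Imag: -8.7 + 8.5 = -0.2

11.4000 - 0.2000i


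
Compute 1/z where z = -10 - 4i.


|z|^2 = 100+16 = 116
1/z = (-10 + 4i)/116

1/z = -0.0862 + 0.0345i


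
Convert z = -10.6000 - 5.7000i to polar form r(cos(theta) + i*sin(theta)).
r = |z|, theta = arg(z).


r = sqrt(112.36+32.49) = sqrt(144.85) = 12.0354
theta = atan2(-5.7, -10.6) = -151.7315 degrees

r = 12.0354, theta = -151.7315 degrees


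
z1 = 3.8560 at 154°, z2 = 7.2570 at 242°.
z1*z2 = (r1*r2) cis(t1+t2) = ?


r = 3.8560 * 7.2570 = 27.9830
theta = 154° + 242° = 396° = 36° (mod 360)

27.9830 cis(36°)


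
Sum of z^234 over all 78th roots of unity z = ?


The roots are w_k = w^k with w = e^(2*pi*i/78), and (w^k)^234 = (w^234)^k.
So S = 1 + u + u^2 + ... + u^(77) with u = w^234.
234 = 3*78 + 0, so 234 is a multiple of 78 and u = (w^78)^3 = 1.
Every one of the 78 terms equals 1: S = 78

S = 78


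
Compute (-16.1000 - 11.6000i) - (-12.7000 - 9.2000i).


Real: -16.1 + 12.7 = -3.4
Imag: -11.6 + 9.2 = -2.4

-3.4000 - 2.4000i


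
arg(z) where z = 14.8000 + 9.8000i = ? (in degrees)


Re = 14.8, Im = 9.8
arg = atan2(9.8, 14.8) = 33.5110 degrees

arg(z) = 33.5110 degrees


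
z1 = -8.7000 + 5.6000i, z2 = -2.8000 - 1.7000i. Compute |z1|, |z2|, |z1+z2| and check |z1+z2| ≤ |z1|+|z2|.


|z1| = sqrt((-8.7)^2 + 5.6^2) = sqrt(107.05) = 10.3465
|z2| = sqrt((-2.8)^2 + (-1.7)^2) = sqrt(10.73) = 3.2757
z1+z2 = -11.5000 + 3.9000i
|z1+z2| = sqrt(147.46) = 12.1433
|z1|+|z2| = 10.3465 + 3.2757 = 13.6222

|z1+z2| = 12.1433 ≤ |z1|+|z2| = 13.6222 (verified)


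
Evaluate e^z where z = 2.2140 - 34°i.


e^2.2140 = 9.1523
cos(-34°) = 0.82904
sin(-34°) = -0.55919
Real = 9.1523*0.82904 = 7.5876
Imag = 9.1523*(-0.55919) = -5.1179

7.5876 - 5.1179i


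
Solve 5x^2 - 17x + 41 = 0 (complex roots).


disc = (-17)^2 - 4*5*41 = 289 - 820 = -531
sqrt(|disc|) = sqrt(531) = 23.0434
Real part = 17/(2*5) = 1.7000
Imag part = 23.0434/(2*5) = 2.3043

1.7000 ± 2.3043i


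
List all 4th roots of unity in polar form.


The 4th roots of unity are cis(360k/4°) for k=0..3
Angle step = 360/4 = 90°
Primitive root: cis(90°)
Primitive root = 0 + 1.0000i

4 roots at angles: 0°, 90°, 180°, 270°


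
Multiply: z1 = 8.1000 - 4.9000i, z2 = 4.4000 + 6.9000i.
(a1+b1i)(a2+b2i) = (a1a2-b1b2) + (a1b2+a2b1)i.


Real = 8.1*4.4 - (-4.9)*6.9 = 35.64 - (-33.81) = 69.45
Imag = 8.1*6.9 + 4.4*(-4.9) = 55.89 - (21.56) = 34.33

69.4500 + 34.3300i


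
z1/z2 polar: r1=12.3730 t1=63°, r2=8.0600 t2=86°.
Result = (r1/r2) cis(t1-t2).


r = 12.3730 / 8.0600 = 1.5351
theta = 63° - 86° = -23° = 337° (mod 360)

1.5351 cis(337°)


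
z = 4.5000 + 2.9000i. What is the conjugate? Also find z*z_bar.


z_bar = 4.5000 - 2.9000i
z*z_bar = 4.5^2 + 2.9^2 = 20.25 + 8.41 = 28.66

z_bar = 4.5000 - 2.9000i, z*z_bar = 28.66


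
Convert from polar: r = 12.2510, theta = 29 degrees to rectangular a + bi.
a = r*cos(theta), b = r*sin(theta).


a = 12.2510*cos(29°) = 12.2510*0.87462 = 10.7150
b = 12.2510*sin(29°) = 12.2510*0.48481 = 5.9394

10.7150 + 5.9394i


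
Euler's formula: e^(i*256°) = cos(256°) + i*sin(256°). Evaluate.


cos(256°) = -0.2419
sin(256°) = -0.9703

e^(i*256°) = -0.2419 - 0.9703i


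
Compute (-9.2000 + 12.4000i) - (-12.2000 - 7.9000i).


Real: -9.2 + 12.2 = 3
Imag: 12.4 + 7.9 = 20.3

3.0000 + 20.3000i


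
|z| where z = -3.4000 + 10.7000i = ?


|z| = sqrt((-3.4)^2 + 10.7^2) = sqrt(11.56 + 114.49) = sqrt(126.05) = 11.2272

|z| = 11.2272


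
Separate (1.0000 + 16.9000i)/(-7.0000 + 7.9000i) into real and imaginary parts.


Multiply by conjugate: (1.0000 + 16.9000i)(-7.0000 - 7.9000i) / ((-7)^2 + 7.9^2)
Numerator real = 1*(-7) + 16.9*7.9 = 126.51
Numerator imag = 16.9*(-7) - 1*7.9 = -126.2
Denominator = 111.41
Re(z) = 126.51/111.41 = 1.1355
Im(z) = -126.2/111.41 = -1.1328

Re(z) = 1.1355, Im(z) = -1.1328


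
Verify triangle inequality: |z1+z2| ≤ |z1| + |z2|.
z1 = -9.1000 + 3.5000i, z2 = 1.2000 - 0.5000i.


|z1| = sqrt((-9.1)^2 + 3.5^2) = sqrt(95.06) = 9.7499
|z2| = sqrt(1.2^2 + (-0.5)^2) = sqrt(1.69) = 1.3000
z1+z2 = -7.9000 + 3.0000i
|z1+z2| = sqrt(71.41) = 8.4504
|z1|+|z2| = 9.7499 + 1.3000 = 11.0499

|z1+z2| = 8.4504 ≤ |z1|+|z2| = 11.0499 (verified)


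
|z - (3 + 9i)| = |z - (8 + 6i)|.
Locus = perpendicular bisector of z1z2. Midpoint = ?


Equal distances means the locus is the perpendicular bisector of z1 and z2.
Midpoint = ((3+8)/2, (9+6)/2) = (5.5000, 7.5000)

Perpendicular bisector through (5.5000, 7.5000)


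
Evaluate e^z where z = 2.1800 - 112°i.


e^2.1800 = 8.84631
cos(-112°) = -0.37461
sin(-112°) = -0.927184
Real = 8.84631*(-0.37461) = -3.3139
Imag = 8.84631*(-0.927184) = -8.2022

-3.3139 - 8.2022i


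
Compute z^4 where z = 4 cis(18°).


r^4 = 4^4 = 256
n*theta = 4*18° = 72° = 72° (mod 360)
a = 256*cos(72°) = 79.1084
b = 256*sin(72°) = 243.4705

256 cis(72°) = 79.1084 + 243.4705i


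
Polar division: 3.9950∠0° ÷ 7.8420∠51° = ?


r = 3.9950 / 7.8420 = 0.5094
theta = 0° - 51° = -51° = 309° (mod 360)

0.5094 cis(309°)


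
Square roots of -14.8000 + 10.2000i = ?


|z| = sqrt(219.04+104.04) = 17.9744
sqrt((|z|+a)/2) = sqrt((17.9744+(-14.8))/2) = sqrt(1.5872) = 1.2598
sqrt((|z|-a)/2) = sqrt((17.9744-(-14.8))/2) = sqrt(16.3872) = 4.0481

±(1.2598 + 4.0481i) i.e. 1.2598 + 4.0481i and -1.2598 - 4.0481i


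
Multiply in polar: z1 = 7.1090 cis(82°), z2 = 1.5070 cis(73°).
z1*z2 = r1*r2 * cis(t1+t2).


r = 7.1090 * 1.5070 = 10.7133
theta = 82° + 73° = 155° = 155° (mod 360)

10.7133 cis(155°)


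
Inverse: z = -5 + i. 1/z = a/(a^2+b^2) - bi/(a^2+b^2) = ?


|z|^2 = 25+1 = 26
1/z = (-5 - 1i)/26

1/z = -0.1923 - 0.0385i


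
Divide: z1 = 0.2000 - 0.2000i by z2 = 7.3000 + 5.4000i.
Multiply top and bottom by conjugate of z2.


Conjugate of z2 = 7.3000 - 5.4000i
Numerator: (0.2000 - 0.2000i)(7.3000 - 5.4000i) = 0.3800 - 2.5400i
Denominator: 7.3^2 + 5.4^2 = 82.45
Result = (0.3800 - 2.5400i)/82.45

0.0046 - 0.0308i


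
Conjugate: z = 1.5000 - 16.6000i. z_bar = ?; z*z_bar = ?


z_bar = 1.5000 + 16.6000i
z*z_bar = 1.5^2 + (-16.6)^2 = 2.25 + 275.56 = 277.81

z_bar = 1.5000 + 16.6000i, z*z_bar = 277.81


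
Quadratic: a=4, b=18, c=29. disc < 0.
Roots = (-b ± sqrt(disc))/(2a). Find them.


disc = 18^2 - 4*4*29 = 324 - 464 = -140
sqrt(|disc|) = sqrt(140) = 11.8322
Real part = -18/(2*4) = -2.2500
Imag part = 11.8322/(2*4) = 1.4790

-2.2500 ± 1.4790i


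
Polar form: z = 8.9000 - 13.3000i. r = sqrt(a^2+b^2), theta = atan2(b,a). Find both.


r = sqrt(79.21+176.89) = sqrt(256.1) = 16.0031
theta = atan2(-13.3, 8.9) = -56.2106 degrees

r = 16.0031, theta = -56.2106 degrees


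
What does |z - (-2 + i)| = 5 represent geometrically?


|z - z0| = r is a circle with center z0 and radius r.
Center = (-2, 1), radius = 5

Circle with center (-2, 1) and radius 5


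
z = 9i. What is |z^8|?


|z| = sqrt(0+81) = sqrt(81) = 9
|z^8| = |z|^8 = 9^8 = 43046721

|z^8| = 43046721


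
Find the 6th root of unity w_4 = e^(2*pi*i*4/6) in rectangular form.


Angle = 360*4/6 = 240°
a = cos(240°) = -0.5000
b = sin(240°) = -0.8660

-0.5000 - 0.8660i


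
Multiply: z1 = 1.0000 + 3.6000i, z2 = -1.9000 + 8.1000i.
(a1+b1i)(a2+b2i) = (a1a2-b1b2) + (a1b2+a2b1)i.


Real = 1*(-1.9) - 3.6*8.1 = -1.9 - 29.16 = -31.06
Imag = 1*8.1 - (1.9)*3.6 = 8.1 - (6.84) = 1.26

-31.0600 + 1.2600i


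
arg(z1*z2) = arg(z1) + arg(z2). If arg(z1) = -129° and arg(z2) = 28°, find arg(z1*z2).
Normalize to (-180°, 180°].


arg(z1*z2) = -129° + 28° = -101°
Normalized to (-180°, 180°]: -101°

-101°


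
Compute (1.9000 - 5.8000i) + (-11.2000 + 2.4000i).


Real: 1.9 - 11.2 = -9.3
Imag: -5.8 + 2.4 = -3.4

-9.3000 - 3.4000i


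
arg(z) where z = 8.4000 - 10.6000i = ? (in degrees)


Re = 8.4, Im = -10.6
arg = atan2(-10.6, 8.4) = -51.6048 degrees

arg(z) = -51.6048 degrees


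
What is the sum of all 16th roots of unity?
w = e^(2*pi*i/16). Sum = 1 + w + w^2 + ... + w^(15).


The sum of all 16th roots of unity is 0.
Geometric series: (1 - w^16)/(1 - w) = (1-1)/(1-w) = 0 since w^16 = 1, w ≠ 1.
Alternatively: coefficient of z^15 in z^16 - 1 is 0.

0


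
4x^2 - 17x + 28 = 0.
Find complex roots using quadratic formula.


disc = (-17)^2 - 4*4*28 = 289 - 448 = -159
sqrt(|disc|) = sqrt(159) = 12.6095
Real part = 17/(2*4) = 2.1250
Imag part = 12.6095/(2*4) = 1.5762

2.1250 ± 1.5762i


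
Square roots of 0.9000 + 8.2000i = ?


|z| = sqrt(0.81+67.24) = 8.2492
sqrt((|z|+a)/2) = sqrt((8.2492+0.9)/2) = sqrt(4.5746) = 2.1388
sqrt((|z|-a)/2) = sqrt((8.2492-0.9)/2) = sqrt(3.6746) = 1.9169

±(2.1388 + 1.9169i) i.e. 2.1388 + 1.9169i and -2.1388 - 1.9169i


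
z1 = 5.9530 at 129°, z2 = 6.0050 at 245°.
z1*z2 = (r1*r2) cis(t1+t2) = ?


r = 5.9530 * 6.0050 = 35.7478
theta = 129° + 245° = 374° = 14° (mod 360)

35.7478 cis(14°)


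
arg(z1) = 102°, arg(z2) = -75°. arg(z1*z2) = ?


arg(z1*z2) = 102° - 75° = 27°
Normalized to (-180°, 180°]: 27°

27°


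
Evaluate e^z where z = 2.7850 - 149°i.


e^2.7850 = 16.1998
cos(-149°) = -0.85717
sin(-149°) = -0.51504
Real = 16.1998*(-0.85717) = -13.8860
Imag = 16.1998*(-0.51504) = -8.3435

-13.8860 - 8.3435i


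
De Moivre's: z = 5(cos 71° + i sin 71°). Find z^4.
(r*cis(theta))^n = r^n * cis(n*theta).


r^4 = 5^4 = 625
n*theta = 4*71° = 284° = 284° (mod 360)
a = 625*cos(284°) = 151.2012
b = 625*sin(284°) = -606.4348

625 cis(284°) = 151.2012 - 606.4348i


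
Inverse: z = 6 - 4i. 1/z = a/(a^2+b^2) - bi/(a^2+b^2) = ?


|z|^2 = 36+16 = 52
1/z = (6 + 4i)/52

1/z = 0.1154 + 0.0769i


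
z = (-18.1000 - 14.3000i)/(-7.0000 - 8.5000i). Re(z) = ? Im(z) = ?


Multiply by conjugate: (-18.1000 - 14.3000i)(-7.0000 + 8.5000i) / ((-7)^2 + (-8.5)^2)
Numerator real = -18.1*(-7) - (14.3)*(-8.5) = 248.25
Numerator imag = -14.3*(-7) - (-18.1)*(-8.5) = -53.75
Denominator = 121.25
Re(z) = 248.25/121.25 = 2.0474
Im(z) = -53.75/121.25 = -0.4433

Re(z) = 2.0474, Im(z) = -0.4433


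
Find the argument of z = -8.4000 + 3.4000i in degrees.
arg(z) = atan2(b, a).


Re = -8.4, Im = 3.4
arg = atan2(3.4, -8.4) = 157.9638 degrees

arg(z) = 157.9638 degrees


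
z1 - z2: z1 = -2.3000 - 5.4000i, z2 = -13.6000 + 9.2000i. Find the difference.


Real: -2.3 + 13.6 = 11.3
Imag: -5.4 - 9.2 = -14.6

11.3000 - 14.6000i


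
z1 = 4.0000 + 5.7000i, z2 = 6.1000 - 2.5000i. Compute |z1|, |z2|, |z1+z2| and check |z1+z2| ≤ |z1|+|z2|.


|z1| = sqrt(4^2 + 5.7^2) = sqrt(48.49) = 6.9635
|z2| = sqrt(6.1^2 + (-2.5)^2) = sqrt(43.46) = 6.5924
z1+z2 = 10.1000 + 3.2000i
|z1+z2| = sqrt(112.25) = 10.5948
|z1|+|z2| = 6.9635 + 6.5924 = 13.5559

|z1+z2| = 10.5948 ≤ |z1|+|z2| = 13.5559 (verified)


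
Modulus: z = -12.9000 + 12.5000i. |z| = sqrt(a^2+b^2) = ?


|z| = sqrt((-12.9)^2 + 12.5^2) = sqrt(166.41 + 156.25) = sqrt(322.66) = 17.9627

|z| = 17.9627


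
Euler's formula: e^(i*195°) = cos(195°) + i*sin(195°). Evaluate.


cos(195°) = -0.9659
sin(195°) = -0.2588

e^(i*195°) = -0.9659 - 0.2588i


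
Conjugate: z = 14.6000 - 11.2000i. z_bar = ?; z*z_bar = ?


z_bar = 14.6000 + 11.2000i
z*z_bar = 14.6^2 + (-11.2)^2 = 213.16 + 125.44 = 338.6

z_bar = 14.6000 + 11.2000i, z*z_bar = 338.6


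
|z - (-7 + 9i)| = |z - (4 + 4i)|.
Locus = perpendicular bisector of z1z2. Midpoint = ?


Equal distances means the locus is the perpendicular bisector of z1 and z2.
Midpoint = ((-7+4)/2, (9+4)/2) = (-1.5000, 6.5000)

Perpendicular bisector through (-1.5000, 6.5000)


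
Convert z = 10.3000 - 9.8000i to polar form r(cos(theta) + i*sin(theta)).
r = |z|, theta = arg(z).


r = sqrt(106.09+96.04) = sqrt(202.13) = 14.2172
theta = atan2(-9.8, 10.3) = -43.5750 degrees

r = 14.2172, theta = -43.5750 degrees


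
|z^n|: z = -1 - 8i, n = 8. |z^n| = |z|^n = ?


|z| = sqrt(1+64) = sqrt(65) = 8.0623
|z^8| = |z|^8 = (sqrt(65))^8 = 65^4 = 17850625

|z^8| = 17850625


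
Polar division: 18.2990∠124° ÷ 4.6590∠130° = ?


r = 18.2990 / 4.6590 = 3.9277
theta = 124° - 130° = -6° = 354° (mod 360)

3.9277 cis(354°)


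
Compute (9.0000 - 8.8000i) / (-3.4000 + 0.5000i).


Conjugate of z2 = -3.4000 - 0.5000i
Numerator: (9.0000 - 8.8000i)(-3.4000 - 0.5000i) = -35.0000 + 25.4200i
Denominator: (-3.4)^2 + 0.5^2 = 11.81
Result = (-35.0000 + 25.4200i)/11.81

-2.9636 + 2.1524i


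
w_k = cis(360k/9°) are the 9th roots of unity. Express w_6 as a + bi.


Angle = 360*6/9 = 240°
a = cos(240°) = -0.5000
b = sin(240°) = -0.8660

-0.5000 - 0.8660i


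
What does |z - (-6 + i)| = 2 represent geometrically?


|z - z0| = r is a circle with center z0 and radius r.
Center = (-6, 1), radius = 2

Circle with center (-6, 1) and radius 2


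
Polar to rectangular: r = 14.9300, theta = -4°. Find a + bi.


a = 14.9300*cos(-4°) = 14.9300*0.99756 = 14.8936
b = 14.9300*sin(-4°) = 14.9300*(-0.06976) = -1.0415

14.8936 - 1.0415i


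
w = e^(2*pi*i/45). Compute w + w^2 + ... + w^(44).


With w = e^(2*pi*i/45), all 45 of the 45th roots of unity w^0 = 1, w, ..., w^(44) sum to 0: 1 + w + ... + w^(44) = (1 - w^45)/(1 - w) = 0 since w^45 = 1, w ≠ 1.
Removing the root 1: w + w^2 + ... + w^(44) = 0 - 1 = -1

Sum = -1


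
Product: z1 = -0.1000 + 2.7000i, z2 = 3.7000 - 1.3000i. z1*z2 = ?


Real = -0.1*3.7 - 2.7*(-1.3) = -0.37 - (-3.51) = 3.14
Imag = -0.1*(-1.3) + 3.7*2.7 = 0.13 + 9.99 = 10.12

3.1400 + 10.1200i


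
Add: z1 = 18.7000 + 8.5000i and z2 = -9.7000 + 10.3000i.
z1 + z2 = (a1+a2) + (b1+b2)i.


Real: 18.7 - 9.7 = 9
Imag: 8.5 + 10.3 = 18.8

9.0000 + 18.8000i


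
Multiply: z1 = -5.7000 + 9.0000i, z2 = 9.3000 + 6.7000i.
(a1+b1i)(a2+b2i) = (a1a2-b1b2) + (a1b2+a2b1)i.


Real = -5.7*9.3 - 9*6.7 = -53.01 - 60.3 = -113.31
Imag = -5.7*6.7 + 9.3*9 = -38.19 + 83.7 = 45.51

-113.3100 + 45.5100i


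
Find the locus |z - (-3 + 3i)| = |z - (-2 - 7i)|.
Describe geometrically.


Equal distances means the locus is the perpendicular bisector of z1 and z2.
Midpoint = ((-3+(-2))/2, (3+(-7))/2) = (-2.5000, -2.0000)

Perpendicular bisector through (-2.5000, -2.0000)


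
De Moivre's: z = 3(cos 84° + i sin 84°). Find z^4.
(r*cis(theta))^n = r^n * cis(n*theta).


r^4 = 3^4 = 81
n*theta = 4*84° = 336° = 336° (mod 360)
a = 81*cos(336°) = 73.9972
b = 81*sin(336°) = -32.9457

81 cis(336°) = 73.9972 - 32.9457i


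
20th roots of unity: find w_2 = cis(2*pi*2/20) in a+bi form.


Angle = 360*2/20 = 36°
a = cos(36°) = 0.8090
b = sin(36°) = 0.5878

0.8090 + 0.5878i


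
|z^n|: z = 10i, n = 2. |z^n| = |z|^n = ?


|z| = sqrt(0+100) = sqrt(100) = 10
|z^2| = |z|^2 = 10^2 = 100

|z^2| = 100


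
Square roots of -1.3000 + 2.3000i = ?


|z| = sqrt(1.69+5.29) = 2.6420
sqrt((|z|+a)/2) = sqrt((2.6420+(-1.3))/2) = sqrt(0.6710) = 0.8191
sqrt((|z|-a)/2) = sqrt((2.6420-(-1.3))/2) = sqrt(1.9710) = 1.4039

±(0.8191 + 1.4039i) i.e. 0.8191 + 1.4039i and -0.8191 - 1.4039i


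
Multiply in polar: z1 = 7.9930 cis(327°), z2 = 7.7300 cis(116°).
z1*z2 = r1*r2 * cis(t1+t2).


r = 7.9930 * 7.7300 = 61.7859
theta = 327° + 116° = 443° = 83° (mod 360)

61.7859 cis(83°)


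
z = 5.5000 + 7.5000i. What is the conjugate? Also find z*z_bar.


z_bar = 5.5000 - 7.5000i
z*z_bar = 5.5^2 + 7.5^2 = 30.25 + 56.25 = 86.5

z_bar = 5.5000 - 7.5000i, z*z_bar = 86.5


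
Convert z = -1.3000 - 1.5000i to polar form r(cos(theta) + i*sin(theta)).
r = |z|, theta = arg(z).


r = sqrt(1.69+2.25) = sqrt(3.94) = 1.9849
theta = atan2(-1.5, -1.3) = -130.9144 degrees

r = 1.9849, theta = -130.9144 degrees


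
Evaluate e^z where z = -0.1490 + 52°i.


e^-0.1490 = 0.86157
cos(52°) = 0.61566
sin(52°) = 0.788
Real = 0.86157*0.61566 = 0.5304
Imag = 0.86157*0.788 = 0.6789

0.5304 + 0.6789i


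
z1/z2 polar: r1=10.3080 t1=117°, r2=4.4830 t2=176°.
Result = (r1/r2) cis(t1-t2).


r = 10.3080 / 4.4830 = 2.2994
theta = 117° - 176° = -59° = 301° (mod 360)

2.2994 cis(301°)


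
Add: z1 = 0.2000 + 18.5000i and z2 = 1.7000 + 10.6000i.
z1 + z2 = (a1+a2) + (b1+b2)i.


Real: 0.2 + 1.7 = 1.9
Imag: 18.5 + 10.6 = 29.1

1.9000 + 29.1000i


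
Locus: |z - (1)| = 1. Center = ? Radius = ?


|z - z0| = r is a circle with center z0 and radius r.
Center = (1, 0), radius = 1

Circle with center (1, 0) and radius 1


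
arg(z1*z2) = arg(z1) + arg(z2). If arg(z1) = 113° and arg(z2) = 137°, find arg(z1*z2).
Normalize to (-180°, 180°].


arg(z1*z2) = 113° + 137° = 250°
Normalized to (-180°, 180°]: -110°

-110°


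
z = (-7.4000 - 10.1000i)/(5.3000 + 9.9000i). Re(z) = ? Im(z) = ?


Multiply by conjugate: (-7.4000 - 10.1000i)(5.3000 - 9.9000i) / (5.3^2 + 9.9^2)
Numerator real = -7.4*5.3 - (10.1)*9.9 = -139.21
Numerator imag = -10.1*5.3 - (-7.4)*9.9 = 19.73
Denominator = 126.1
Re(z) = -139.21/126.1 = -1.1040
Im(z) = 19.73/126.1 = 0.1565

Re(z) = -1.1040, Im(z) = 0.1565
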